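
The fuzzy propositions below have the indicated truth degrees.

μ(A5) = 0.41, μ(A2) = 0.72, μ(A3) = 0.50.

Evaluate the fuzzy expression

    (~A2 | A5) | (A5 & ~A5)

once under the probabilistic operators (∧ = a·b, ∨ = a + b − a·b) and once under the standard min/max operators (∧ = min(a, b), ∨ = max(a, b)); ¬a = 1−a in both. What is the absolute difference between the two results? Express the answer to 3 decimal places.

Under probabilistic:
  ~A2 = 1 − 0.7200 = 0.2800
  ~A2 | A5 = a + b − a·b on (0.2800, 0.4100) = 0.5752
  ~A5 = 1 − 0.4100 = 0.5900
  A5 & ~A5 = a·b on (0.4100, 0.5900) = 0.2419
  (~A2 | A5) | (A5 & ~A5) = a + b − a·b on (0.5752, 0.2419) = 0.6780
  → value = 0.6780
Under standard min/max:
  ~A2 = 1 − 0.72 = 0.28
  ~A2 | A5 = max(a, b) on (0.28, 0.41) = 0.41
  ~A5 = 1 − 0.41 = 0.59
  A5 & ~A5 = min(a, b) on (0.41, 0.59) = 0.41
  (~A2 | A5) | (A5 & ~A5) = max(a, b) on (0.41, 0.41) = 0.41
  → value = 0.4100
|0.6780 − 0.4100| = 0.268

0.268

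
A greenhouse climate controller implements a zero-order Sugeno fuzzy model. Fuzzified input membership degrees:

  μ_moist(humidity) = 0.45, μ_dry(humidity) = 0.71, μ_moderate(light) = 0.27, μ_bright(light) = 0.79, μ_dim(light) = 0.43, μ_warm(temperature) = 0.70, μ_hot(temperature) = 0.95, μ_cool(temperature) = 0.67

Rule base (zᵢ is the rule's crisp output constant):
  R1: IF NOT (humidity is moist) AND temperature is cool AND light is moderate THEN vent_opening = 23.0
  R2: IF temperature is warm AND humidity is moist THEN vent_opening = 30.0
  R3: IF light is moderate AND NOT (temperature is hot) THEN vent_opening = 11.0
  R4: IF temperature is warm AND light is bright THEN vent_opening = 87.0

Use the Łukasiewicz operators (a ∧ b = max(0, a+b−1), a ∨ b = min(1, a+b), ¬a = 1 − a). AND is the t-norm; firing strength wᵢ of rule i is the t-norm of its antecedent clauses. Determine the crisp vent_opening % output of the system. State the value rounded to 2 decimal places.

R1 (z=23.0): ¬moist=1−0.45=0.55, cool=0.67, moderate=0.27; AND[max(0, a+b−1)] → w = 0.00
R2 (z=30.0): warm=0.70, moist=0.45; AND[max(0, a+b−1)] → w = 0.15
R3 (z=11.0): moderate=0.27, ¬hot=1−0.95=0.05; AND[max(0, a+b−1)] → w = 0.00
R4 (z=87.0): warm=0.70, bright=0.79; AND[max(0, a+b−1)] → w = 0.49
Weighted average = (0.00·23.0 + 0.15·30.0 + 0.00·11.0 + 0.49·87.0) / (0.00 + 0.15 + 0.00 + 0.49)
  = 47.1300 / 0.6400 = 73.64

73.64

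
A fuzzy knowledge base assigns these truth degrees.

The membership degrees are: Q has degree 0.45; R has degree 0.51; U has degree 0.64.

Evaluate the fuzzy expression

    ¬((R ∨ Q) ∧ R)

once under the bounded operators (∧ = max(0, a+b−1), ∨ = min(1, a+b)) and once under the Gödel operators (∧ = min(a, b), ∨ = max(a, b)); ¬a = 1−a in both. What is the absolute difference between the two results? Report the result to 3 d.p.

0.040

Under bounded:
  R ∨ Q = min(1, a+b) on (0.51, 0.45) = 0.96
  (R ∨ Q) ∧ R = max(0, a+b−1) on (0.96, 0.51) = 0.47
  ¬((R ∨ Q) ∧ R) = 1 − 0.47 = 0.53
  → value = 0.5300
Under Gödel:
  R ∨ Q = max(a, b) on (0.51, 0.45) = 0.51
  (R ∨ Q) ∧ R = min(a, b) on (0.51, 0.51) = 0.51
  ¬((R ∨ Q) ∧ R) = 1 − 0.51 = 0.49
  → value = 0.4900
|0.5300 − 0.4900| = 0.040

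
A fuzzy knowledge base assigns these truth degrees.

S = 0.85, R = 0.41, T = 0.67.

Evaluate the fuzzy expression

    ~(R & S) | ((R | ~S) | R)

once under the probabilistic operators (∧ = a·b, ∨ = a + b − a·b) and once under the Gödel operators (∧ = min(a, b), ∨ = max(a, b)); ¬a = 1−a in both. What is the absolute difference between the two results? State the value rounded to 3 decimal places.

Under probabilistic:
  R & S = a·b on (0.4100, 0.8500) = 0.3485
  ~(R & S) = 1 − 0.3485 = 0.6515
  ~S = 1 − 0.8500 = 0.1500
  R | ~S = a + b − a·b on (0.4100, 0.1500) = 0.4985
  (R | ~S) | R = a + b − a·b on (0.4985, 0.4100) = 0.7041
  ~(R & S) | ((R | ~S) | R) = a + b − a·b on (0.6515, 0.7041) = 0.8969
  → value = 0.8969
Under Gödel:
  R & S = min(a, b) on (0.41, 0.85) = 0.41
  ~(R & S) = 1 − 0.41 = 0.59
  ~S = 1 − 0.85 = 0.15
  R | ~S = max(a, b) on (0.41, 0.15) = 0.41
  (R | ~S) | R = max(a, b) on (0.41, 0.41) = 0.41
  ~(R & S) | ((R | ~S) | R) = max(a, b) on (0.59, 0.41) = 0.59
  → value = 0.5900
|0.8969 − 0.5900| = 0.307

0.307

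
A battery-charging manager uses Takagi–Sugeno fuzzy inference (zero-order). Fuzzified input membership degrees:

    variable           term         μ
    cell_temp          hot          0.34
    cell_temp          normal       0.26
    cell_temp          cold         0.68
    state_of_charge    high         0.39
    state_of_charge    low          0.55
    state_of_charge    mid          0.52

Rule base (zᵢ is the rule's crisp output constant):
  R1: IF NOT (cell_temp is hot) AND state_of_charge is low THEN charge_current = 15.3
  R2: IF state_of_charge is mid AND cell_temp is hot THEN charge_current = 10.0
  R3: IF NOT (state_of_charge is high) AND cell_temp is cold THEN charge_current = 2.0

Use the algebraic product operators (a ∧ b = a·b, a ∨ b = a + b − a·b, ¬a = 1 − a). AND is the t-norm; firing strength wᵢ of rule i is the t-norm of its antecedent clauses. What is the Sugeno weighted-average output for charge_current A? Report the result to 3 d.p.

8.539

R1 (z=15.3): ¬hot=1−0.34=0.66, low=0.55; AND[a·b] → w = 0.3630
R2 (z=10.0): mid=0.52, hot=0.34; AND[a·b] → w = 0.1768
R3 (z=2.0): ¬high=1−0.39=0.61, cold=0.68; AND[a·b] → w = 0.4148
Weighted average = (0.3630·15.3 + 0.1768·10.0 + 0.4148·2.0) / (0.3630 + 0.1768 + 0.4148)
  = 8.1515 / 0.9546 = 8.539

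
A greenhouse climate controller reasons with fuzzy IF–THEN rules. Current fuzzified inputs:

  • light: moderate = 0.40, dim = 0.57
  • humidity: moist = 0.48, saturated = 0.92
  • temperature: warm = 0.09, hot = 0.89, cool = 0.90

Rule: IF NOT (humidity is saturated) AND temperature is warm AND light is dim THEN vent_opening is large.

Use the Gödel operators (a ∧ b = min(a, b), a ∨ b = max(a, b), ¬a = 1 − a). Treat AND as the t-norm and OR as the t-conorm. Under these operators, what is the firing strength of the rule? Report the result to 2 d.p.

0.08

firing strength: ¬saturated=1−0.92=0.08, warm=0.09, dim=0.57; AND[min(a, b)] → w = 0.08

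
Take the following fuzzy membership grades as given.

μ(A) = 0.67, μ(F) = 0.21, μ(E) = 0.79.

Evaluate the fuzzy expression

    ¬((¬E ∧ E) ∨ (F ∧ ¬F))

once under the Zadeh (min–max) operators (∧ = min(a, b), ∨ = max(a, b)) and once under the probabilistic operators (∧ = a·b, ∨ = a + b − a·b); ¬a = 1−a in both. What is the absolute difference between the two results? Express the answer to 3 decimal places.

Under Zadeh (min–max):
  ¬E = 1 − 0.79 = 0.21
  ¬E ∧ E = min(a, b) on (0.21, 0.79) = 0.21
  ¬F = 1 − 0.21 = 0.79
  F ∧ ¬F = min(a, b) on (0.21, 0.79) = 0.21
  (¬E ∧ E) ∨ (F ∧ ¬F) = max(a, b) on (0.21, 0.21) = 0.21
  ¬((¬E ∧ E) ∨ (F ∧ ¬F)) = 1 − 0.21 = 0.79
  → value = 0.7900
Under probabilistic:
  ¬E = 1 − 0.7900 = 0.2100
  ¬E ∧ E = a·b on (0.2100, 0.7900) = 0.1659
  ¬F = 1 − 0.2100 = 0.7900
  F ∧ ¬F = a·b on (0.2100, 0.7900) = 0.1659
  (¬E ∧ E) ∨ (F ∧ ¬F) = a + b − a·b on (0.1659, 0.1659) = 0.3043
  ¬((¬E ∧ E) ∨ (F ∧ ¬F)) = 1 − 0.3043 = 0.6957
  → value = 0.6957
|0.7900 − 0.6957| = 0.094

0.094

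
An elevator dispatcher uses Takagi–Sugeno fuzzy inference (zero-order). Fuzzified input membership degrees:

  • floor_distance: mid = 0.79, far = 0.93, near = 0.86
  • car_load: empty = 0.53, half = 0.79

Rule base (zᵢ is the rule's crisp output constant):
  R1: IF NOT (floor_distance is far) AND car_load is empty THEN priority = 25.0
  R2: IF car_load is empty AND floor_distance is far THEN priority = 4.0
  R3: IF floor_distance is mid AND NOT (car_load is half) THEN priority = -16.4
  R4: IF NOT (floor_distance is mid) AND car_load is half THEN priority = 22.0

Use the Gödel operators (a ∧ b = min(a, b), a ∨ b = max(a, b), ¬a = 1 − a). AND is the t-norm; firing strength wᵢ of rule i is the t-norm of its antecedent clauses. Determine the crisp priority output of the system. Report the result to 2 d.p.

4.95

R1 (z=25.0): ¬far=1−0.93=0.07, empty=0.53; AND[min(a, b)] → w = 0.07
R2 (z=4.0): empty=0.53, far=0.93; AND[min(a, b)] → w = 0.53
R3 (z=-16.4): mid=0.79, ¬half=1−0.79=0.21; AND[min(a, b)] → w = 0.21
R4 (z=22.0): ¬mid=1−0.79=0.21, half=0.79; AND[min(a, b)] → w = 0.21
Weighted average = (0.07·25.0 + 0.53·4.0 + 0.21·-16.4 + 0.21·22.0) / (0.07 + 0.53 + 0.21 + 0.21)
  = 5.0460 / 1.0200 = 4.95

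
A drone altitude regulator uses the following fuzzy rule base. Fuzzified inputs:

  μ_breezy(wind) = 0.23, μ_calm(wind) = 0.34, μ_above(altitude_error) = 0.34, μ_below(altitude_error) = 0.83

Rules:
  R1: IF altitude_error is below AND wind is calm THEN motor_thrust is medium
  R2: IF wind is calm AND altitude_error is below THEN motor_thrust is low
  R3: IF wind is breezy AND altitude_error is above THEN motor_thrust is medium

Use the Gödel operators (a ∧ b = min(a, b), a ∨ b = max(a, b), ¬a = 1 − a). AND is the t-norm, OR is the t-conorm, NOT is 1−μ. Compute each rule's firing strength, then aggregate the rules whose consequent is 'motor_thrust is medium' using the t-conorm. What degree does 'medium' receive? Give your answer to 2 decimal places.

R1: below=0.83, calm=0.34; AND[min(a, b)] → w = 0.34
R2: calm=0.34, below=0.83; AND[min(a, b)] → w = 0.34
R3: breezy=0.23, above=0.34; AND[min(a, b)] → w = 0.23
Rules with consequent 'medium': {R1, R3} → strengths 0.34, 0.23
Aggregate via t-conorm [max(a, b)]: 0.34

0.34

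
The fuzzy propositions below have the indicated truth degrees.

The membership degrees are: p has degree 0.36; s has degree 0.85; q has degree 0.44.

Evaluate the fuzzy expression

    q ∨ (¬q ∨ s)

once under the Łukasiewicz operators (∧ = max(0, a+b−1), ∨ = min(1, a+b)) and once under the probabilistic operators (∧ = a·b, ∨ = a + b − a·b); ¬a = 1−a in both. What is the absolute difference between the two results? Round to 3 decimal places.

0.037

Under Łukasiewicz:
  ¬q = 1 − 0.44 = 0.56
  ¬q ∨ s = min(1, a+b) on (0.56, 0.85) = 1.00
  q ∨ (¬q ∨ s) = min(1, a+b) on (0.44, 1.00) = 1.00
  → value = 1.0000
Under probabilistic:
  ¬q = 1 − 0.4400 = 0.5600
  ¬q ∨ s = a + b − a·b on (0.5600, 0.8500) = 0.9340
  q ∨ (¬q ∨ s) = a + b − a·b on (0.4400, 0.9340) = 0.9630
  → value = 0.9630
|1.0000 − 0.9630| = 0.037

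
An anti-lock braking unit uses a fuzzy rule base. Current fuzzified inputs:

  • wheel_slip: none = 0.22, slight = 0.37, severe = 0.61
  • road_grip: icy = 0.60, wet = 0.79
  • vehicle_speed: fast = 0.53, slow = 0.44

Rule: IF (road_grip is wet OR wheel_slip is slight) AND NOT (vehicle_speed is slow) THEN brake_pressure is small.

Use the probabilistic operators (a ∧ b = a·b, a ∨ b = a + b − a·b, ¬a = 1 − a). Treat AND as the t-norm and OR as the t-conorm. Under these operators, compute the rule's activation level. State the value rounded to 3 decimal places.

0.486

firing strength: (wet=0.79 OR slight=0.37) = 0.8677; AND[a·b] with ¬slow=1−0.44=0.56 → w = 0.4859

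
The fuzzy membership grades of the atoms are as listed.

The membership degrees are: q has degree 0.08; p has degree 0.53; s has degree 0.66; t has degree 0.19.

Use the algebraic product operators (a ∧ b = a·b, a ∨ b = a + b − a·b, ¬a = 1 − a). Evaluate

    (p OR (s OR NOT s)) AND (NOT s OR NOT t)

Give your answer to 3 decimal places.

0.782

NOT s = 1 − 0.6600 = 0.3400
s OR NOT s = a + b − a·b on (0.6600, 0.3400) = 0.7756
p OR (s OR NOT s) = a + b − a·b on (0.5300, 0.7756) = 0.8945
NOT s = 1 − 0.6600 = 0.3400
NOT t = 1 − 0.1900 = 0.8100
NOT s OR NOT t = a + b − a·b on (0.3400, 0.8100) = 0.8746
(p OR (s OR NOT s)) AND (NOT s OR NOT t) = a·b on (0.8945, 0.8746) = 0.7824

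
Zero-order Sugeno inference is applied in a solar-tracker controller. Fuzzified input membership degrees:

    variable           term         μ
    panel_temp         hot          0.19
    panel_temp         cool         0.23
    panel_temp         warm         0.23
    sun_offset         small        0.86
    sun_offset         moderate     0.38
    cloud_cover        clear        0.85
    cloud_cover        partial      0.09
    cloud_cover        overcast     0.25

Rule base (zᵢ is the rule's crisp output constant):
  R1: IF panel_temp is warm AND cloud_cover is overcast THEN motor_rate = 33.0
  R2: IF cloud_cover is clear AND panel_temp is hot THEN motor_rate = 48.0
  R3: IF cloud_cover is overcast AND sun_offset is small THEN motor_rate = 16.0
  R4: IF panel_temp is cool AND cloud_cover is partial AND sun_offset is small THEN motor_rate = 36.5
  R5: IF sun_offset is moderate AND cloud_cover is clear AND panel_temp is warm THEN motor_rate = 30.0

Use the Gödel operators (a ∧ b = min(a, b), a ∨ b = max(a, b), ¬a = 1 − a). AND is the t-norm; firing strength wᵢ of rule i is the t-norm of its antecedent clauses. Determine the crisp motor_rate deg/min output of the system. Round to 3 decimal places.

31.207

R1 (z=33.0): warm=0.23, overcast=0.25; AND[min(a, b)] → w = 0.23
R2 (z=48.0): clear=0.85, hot=0.19; AND[min(a, b)] → w = 0.19
R3 (z=16.0): overcast=0.25, small=0.86; AND[min(a, b)] → w = 0.25
R4 (z=36.5): cool=0.23, partial=0.09, small=0.86; AND[min(a, b)] → w = 0.09
R5 (z=30.0): moderate=0.38, clear=0.85, warm=0.23; AND[min(a, b)] → w = 0.23
Weighted average = (0.23·33.0 + 0.19·48.0 + 0.25·16.0 + 0.09·36.5 + 0.23·30.0) / (0.23 + 0.19 + 0.25 + 0.09 + 0.23)
  = 30.8950 / 0.9900 = 31.207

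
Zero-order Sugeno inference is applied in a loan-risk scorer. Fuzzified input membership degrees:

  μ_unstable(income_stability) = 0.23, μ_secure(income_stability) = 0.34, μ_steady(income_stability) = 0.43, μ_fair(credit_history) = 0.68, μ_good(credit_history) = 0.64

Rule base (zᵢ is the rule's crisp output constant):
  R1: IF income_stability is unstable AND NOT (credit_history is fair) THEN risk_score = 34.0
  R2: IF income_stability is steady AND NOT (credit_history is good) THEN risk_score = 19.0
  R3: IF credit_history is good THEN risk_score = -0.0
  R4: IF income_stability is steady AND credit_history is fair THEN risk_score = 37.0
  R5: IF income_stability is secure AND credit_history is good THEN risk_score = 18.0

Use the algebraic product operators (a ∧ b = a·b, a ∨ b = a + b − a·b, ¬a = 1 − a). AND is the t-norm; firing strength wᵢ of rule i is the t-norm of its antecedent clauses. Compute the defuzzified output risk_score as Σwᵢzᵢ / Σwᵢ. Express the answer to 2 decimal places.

14.64

R1 (z=34.0): unstable=0.23, ¬fair=1−0.68=0.32; AND[a·b] → w = 0.0736
R2 (z=19.0): steady=0.43, ¬good=1−0.64=0.36; AND[a·b] → w = 0.1548
R3 (z=-0.0): good=0.64 → w = 0.6400
R4 (z=37.0): steady=0.43, fair=0.68; AND[a·b] → w = 0.2924
R5 (z=18.0): secure=0.34, good=0.64; AND[a·b] → w = 0.2176
Weighted average = (0.0736·34.0 + 0.1548·19.0 + 0.6400·-0.0 + 0.2924·37.0 + 0.2176·18.0) / (0.0736 + 0.1548 + 0.6400 + 0.2924 + 0.2176)
  = 20.1792 / 1.3784 = 14.64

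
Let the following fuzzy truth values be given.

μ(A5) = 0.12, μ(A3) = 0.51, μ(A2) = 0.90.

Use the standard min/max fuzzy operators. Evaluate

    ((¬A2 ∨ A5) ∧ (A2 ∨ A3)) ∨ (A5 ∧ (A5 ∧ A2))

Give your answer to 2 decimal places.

0.12

¬A2 = 1 − 0.90 = 0.10
¬A2 ∨ A5 = max(a, b) on (0.10, 0.12) = 0.12
A2 ∨ A3 = max(a, b) on (0.90, 0.51) = 0.90
(¬A2 ∨ A5) ∧ (A2 ∨ A3) = min(a, b) on (0.12, 0.90) = 0.12
A5 ∧ A2 = min(a, b) on (0.12, 0.90) = 0.12
A5 ∧ (A5 ∧ A2) = min(a, b) on (0.12, 0.12) = 0.12
((¬A2 ∨ A5) ∧ (A2 ∨ A3)) ∨ (A5 ∧ (A5 ∧ A2)) = max(a, b) on (0.12, 0.12) = 0.12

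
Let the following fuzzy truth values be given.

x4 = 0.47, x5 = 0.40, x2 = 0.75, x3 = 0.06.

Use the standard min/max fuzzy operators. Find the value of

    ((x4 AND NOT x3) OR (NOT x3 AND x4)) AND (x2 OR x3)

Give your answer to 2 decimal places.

NOT x3 = 1 − 0.06 = 0.94
x4 AND NOT x3 = min(a, b) on (0.47, 0.94) = 0.47
NOT x3 = 1 − 0.06 = 0.94
NOT x3 AND x4 = min(a, b) on (0.94, 0.47) = 0.47
(x4 AND NOT x3) OR (NOT x3 AND x4) = max(a, b) on (0.47, 0.47) = 0.47
x2 OR x3 = max(a, b) on (0.75, 0.06) = 0.75
((x4 AND NOT x3) OR (NOT x3 AND x4)) AND (x2 OR x3) = min(a, b) on (0.47, 0.75) = 0.47

0.47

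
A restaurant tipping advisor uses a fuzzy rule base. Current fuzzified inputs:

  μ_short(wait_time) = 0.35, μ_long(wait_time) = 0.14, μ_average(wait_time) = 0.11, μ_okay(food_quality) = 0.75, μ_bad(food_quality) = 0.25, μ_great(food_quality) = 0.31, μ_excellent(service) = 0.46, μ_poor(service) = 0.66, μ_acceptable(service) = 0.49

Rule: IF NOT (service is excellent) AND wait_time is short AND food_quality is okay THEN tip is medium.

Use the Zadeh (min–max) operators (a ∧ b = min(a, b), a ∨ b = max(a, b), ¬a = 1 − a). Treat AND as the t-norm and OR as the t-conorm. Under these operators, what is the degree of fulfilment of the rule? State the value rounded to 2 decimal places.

0.35

firing strength: ¬excellent=1−0.46=0.54, short=0.35, okay=0.75; AND[min(a, b)] → w = 0.35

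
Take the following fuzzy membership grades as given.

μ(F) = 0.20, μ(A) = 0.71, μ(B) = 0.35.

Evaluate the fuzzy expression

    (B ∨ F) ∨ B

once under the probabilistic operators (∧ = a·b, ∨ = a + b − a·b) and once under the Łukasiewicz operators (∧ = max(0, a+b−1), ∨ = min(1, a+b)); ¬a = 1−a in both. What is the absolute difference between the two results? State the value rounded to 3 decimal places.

Under probabilistic:
  B ∨ F = a + b − a·b on (0.3500, 0.2000) = 0.4800
  (B ∨ F) ∨ B = a + b − a·b on (0.4800, 0.3500) = 0.6620
  → value = 0.6620
Under Łukasiewicz:
  B ∨ F = min(1, a+b) on (0.35, 0.20) = 0.55
  (B ∨ F) ∨ B = min(1, a+b) on (0.55, 0.35) = 0.90
  → value = 0.9000
|0.6620 − 0.9000| = 0.238

0.238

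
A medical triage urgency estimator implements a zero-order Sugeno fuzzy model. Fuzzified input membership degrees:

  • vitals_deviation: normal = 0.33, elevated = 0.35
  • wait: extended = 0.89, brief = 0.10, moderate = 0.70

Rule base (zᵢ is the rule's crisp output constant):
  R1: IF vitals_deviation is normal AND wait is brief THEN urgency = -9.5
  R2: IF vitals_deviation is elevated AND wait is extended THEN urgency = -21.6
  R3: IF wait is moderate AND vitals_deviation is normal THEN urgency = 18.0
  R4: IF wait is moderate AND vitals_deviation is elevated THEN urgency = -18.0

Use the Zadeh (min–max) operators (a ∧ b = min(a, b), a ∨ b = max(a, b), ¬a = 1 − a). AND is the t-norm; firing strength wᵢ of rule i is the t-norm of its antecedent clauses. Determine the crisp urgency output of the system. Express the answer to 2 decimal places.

-7.85

R1 (z=-9.5): normal=0.33, brief=0.10; AND[min(a, b)] → w = 0.10
R2 (z=-21.6): elevated=0.35, extended=0.89; AND[min(a, b)] → w = 0.35
R3 (z=18.0): moderate=0.70, normal=0.33; AND[min(a, b)] → w = 0.33
R4 (z=-18.0): moderate=0.70, elevated=0.35; AND[min(a, b)] → w = 0.35
Weighted average = (0.10·-9.5 + 0.35·-21.6 + 0.33·18.0 + 0.35·-18.0) / (0.10 + 0.35 + 0.33 + 0.35)
  = -8.8700 / 1.1300 = -7.85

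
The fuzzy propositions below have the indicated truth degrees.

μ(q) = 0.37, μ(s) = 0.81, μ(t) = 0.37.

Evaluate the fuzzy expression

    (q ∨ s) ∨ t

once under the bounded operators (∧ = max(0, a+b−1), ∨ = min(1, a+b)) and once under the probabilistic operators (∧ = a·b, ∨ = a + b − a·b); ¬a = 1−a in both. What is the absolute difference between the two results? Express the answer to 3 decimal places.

Under bounded:
  q ∨ s = min(1, a+b) on (0.37, 0.81) = 1.00
  (q ∨ s) ∨ t = min(1, a+b) on (1.00, 0.37) = 1.00
  → value = 1.0000
Under probabilistic:
  q ∨ s = a + b − a·b on (0.3700, 0.8100) = 0.8803
  (q ∨ s) ∨ t = a + b − a·b on (0.8803, 0.3700) = 0.9246
  → value = 0.9246
|1.0000 − 0.9246| = 0.075

0.075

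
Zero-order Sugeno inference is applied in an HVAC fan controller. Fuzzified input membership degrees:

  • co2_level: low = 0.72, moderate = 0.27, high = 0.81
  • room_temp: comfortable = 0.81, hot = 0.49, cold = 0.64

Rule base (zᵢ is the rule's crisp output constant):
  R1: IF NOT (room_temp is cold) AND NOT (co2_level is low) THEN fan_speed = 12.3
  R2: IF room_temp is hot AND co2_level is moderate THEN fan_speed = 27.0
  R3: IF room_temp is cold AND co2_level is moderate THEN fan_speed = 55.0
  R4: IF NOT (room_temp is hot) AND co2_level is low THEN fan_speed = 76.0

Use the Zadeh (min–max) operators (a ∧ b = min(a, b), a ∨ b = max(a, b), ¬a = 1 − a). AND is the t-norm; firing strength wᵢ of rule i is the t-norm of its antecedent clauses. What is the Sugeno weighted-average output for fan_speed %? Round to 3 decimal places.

R1 (z=12.3): ¬cold=1−0.64=0.36, ¬low=1−0.72=0.28; AND[min(a, b)] → w = 0.28
R2 (z=27.0): hot=0.49, moderate=0.27; AND[min(a, b)] → w = 0.27
R3 (z=55.0): cold=0.64, moderate=0.27; AND[min(a, b)] → w = 0.27
R4 (z=76.0): ¬hot=1−0.49=0.51, low=0.72; AND[min(a, b)] → w = 0.51
Weighted average = (0.28·12.3 + 0.27·27.0 + 0.27·55.0 + 0.51·76.0) / (0.28 + 0.27 + 0.27 + 0.51)
  = 64.3440 / 1.3300 = 48.379

48.379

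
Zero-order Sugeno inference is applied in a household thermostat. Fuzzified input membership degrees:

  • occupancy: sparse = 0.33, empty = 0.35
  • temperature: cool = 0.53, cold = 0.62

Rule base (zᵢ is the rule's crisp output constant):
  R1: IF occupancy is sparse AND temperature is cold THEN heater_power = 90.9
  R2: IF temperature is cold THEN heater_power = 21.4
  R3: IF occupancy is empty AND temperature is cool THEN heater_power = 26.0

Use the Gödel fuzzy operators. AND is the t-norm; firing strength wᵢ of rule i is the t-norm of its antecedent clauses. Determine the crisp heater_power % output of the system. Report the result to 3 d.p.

R1 (z=90.9): sparse=0.33, cold=0.62; AND[min(a, b)] → w = 0.33
R2 (z=21.4): cold=0.62 → w = 0.62
R3 (z=26.0): empty=0.35, cool=0.53; AND[min(a, b)] → w = 0.35
Weighted average = (0.33·90.9 + 0.62·21.4 + 0.35·26.0) / (0.33 + 0.62 + 0.35)
  = 52.3650 / 1.3000 = 40.281

40.281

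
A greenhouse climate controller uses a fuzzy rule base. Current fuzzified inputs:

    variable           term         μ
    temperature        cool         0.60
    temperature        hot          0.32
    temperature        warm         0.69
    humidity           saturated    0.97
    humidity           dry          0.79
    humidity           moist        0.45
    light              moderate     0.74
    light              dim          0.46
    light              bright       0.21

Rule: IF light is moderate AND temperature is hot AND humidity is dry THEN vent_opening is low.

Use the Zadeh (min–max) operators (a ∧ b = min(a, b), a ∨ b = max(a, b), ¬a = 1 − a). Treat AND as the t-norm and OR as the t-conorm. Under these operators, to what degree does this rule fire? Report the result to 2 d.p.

0.32

firing strength: moderate=0.74, hot=0.32, dry=0.79; AND[min(a, b)] → w = 0.32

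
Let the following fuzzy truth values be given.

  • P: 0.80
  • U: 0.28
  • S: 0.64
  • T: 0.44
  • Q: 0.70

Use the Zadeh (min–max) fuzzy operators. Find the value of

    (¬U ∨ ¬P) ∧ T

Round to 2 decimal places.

¬U = 1 − 0.28 = 0.72
¬P = 1 − 0.80 = 0.20
¬U ∨ ¬P = max(a, b) on (0.72, 0.20) = 0.72
(¬U ∨ ¬P) ∧ T = min(a, b) on (0.72, 0.44) = 0.44

0.44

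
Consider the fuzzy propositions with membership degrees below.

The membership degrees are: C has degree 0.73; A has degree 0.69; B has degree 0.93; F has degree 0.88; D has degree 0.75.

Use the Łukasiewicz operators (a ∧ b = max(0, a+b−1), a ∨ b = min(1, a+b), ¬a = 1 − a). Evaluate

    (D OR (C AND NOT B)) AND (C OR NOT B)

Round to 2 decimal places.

NOT B = 1 − 0.93 = 0.07
C AND NOT B = max(0, a+b−1) on (0.73, 0.07) = 0.00
D OR (C AND NOT B) = min(1, a+b) on (0.75, 0.00) = 0.75
NOT B = 1 − 0.93 = 0.07
C OR NOT B = min(1, a+b) on (0.73, 0.07) = 0.80
(D OR (C AND NOT B)) AND (C OR NOT B) = max(0, a+b−1) on (0.75, 0.80) = 0.55

0.55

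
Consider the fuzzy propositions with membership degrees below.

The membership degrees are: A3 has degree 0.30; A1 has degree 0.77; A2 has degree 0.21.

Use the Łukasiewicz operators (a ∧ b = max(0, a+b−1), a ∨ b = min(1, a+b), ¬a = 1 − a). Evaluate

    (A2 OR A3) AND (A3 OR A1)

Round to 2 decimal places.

0.51

A2 OR A3 = min(1, a+b) on (0.21, 0.30) = 0.51
A3 OR A1 = min(1, a+b) on (0.30, 0.77) = 1.00
(A2 OR A3) AND (A3 OR A1) = max(0, a+b−1) on (0.51, 1.00) = 0.51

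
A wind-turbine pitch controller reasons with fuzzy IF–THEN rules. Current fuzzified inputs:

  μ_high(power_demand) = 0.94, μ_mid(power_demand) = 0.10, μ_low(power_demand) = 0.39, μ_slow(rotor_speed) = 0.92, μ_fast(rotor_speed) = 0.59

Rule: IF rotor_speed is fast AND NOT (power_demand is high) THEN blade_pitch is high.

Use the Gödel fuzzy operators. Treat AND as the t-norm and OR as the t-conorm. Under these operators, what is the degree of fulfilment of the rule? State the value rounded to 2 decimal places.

firing strength: fast=0.59, ¬high=1−0.94=0.06; AND[min(a, b)] → w = 0.06

0.06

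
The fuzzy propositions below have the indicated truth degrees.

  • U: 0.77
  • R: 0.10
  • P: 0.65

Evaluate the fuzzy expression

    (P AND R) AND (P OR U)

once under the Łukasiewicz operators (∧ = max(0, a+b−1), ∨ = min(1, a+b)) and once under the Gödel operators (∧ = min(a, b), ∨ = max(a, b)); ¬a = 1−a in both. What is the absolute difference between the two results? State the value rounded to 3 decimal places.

Under Łukasiewicz:
  P AND R = max(0, a+b−1) on (0.65, 0.10) = 0.00
  P OR U = min(1, a+b) on (0.65, 0.77) = 1.00
  (P AND R) AND (P OR U) = max(0, a+b−1) on (0.00, 1.00) = 0.00
  → value = 0.0000
Under Gödel:
  P AND R = min(a, b) on (0.65, 0.10) = 0.10
  P OR U = max(a, b) on (0.65, 0.77) = 0.77
  (P AND R) AND (P OR U) = min(a, b) on (0.10, 0.77) = 0.10
  → value = 0.1000
|0.0000 − 0.1000| = 0.100

0.100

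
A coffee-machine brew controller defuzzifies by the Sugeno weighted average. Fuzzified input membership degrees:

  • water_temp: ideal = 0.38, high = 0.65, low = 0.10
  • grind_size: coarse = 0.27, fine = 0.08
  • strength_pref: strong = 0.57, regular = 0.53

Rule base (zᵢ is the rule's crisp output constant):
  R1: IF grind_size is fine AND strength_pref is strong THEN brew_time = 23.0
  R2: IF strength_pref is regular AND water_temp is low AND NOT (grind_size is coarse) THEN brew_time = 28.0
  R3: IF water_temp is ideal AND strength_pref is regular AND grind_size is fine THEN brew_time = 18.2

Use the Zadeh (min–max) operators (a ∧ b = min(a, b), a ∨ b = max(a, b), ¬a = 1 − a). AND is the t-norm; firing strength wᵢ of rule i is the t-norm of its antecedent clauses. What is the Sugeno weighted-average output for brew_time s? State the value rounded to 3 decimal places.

23.446

R1 (z=23.0): fine=0.08, strong=0.57; AND[min(a, b)] → w = 0.08
R2 (z=28.0): regular=0.53, low=0.10, ¬coarse=1−0.27=0.73; AND[min(a, b)] → w = 0.10
R3 (z=18.2): ideal=0.38, regular=0.53, fine=0.08; AND[min(a, b)] → w = 0.08
Weighted average = (0.08·23.0 + 0.10·28.0 + 0.08·18.2) / (0.08 + 0.10 + 0.08)
  = 6.0960 / 0.2600 = 23.446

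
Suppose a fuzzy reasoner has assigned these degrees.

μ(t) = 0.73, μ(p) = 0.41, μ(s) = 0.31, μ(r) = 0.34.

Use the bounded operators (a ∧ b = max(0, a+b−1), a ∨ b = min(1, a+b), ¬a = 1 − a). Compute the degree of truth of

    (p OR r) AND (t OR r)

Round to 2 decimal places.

0.75

p OR r = min(1, a+b) on (0.41, 0.34) = 0.75
t OR r = min(1, a+b) on (0.73, 0.34) = 1.00
(p OR r) AND (t OR r) = max(0, a+b−1) on (0.75, 1.00) = 0.75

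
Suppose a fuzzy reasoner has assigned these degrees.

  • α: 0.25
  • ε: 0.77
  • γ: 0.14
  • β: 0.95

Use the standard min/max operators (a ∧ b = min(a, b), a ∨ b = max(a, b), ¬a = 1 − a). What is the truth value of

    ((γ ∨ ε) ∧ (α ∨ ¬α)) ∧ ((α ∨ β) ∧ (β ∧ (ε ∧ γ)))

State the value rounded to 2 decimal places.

γ ∨ ε = max(a, b) on (0.14, 0.77) = 0.77
¬α = 1 − 0.25 = 0.75
α ∨ ¬α = max(a, b) on (0.25, 0.75) = 0.75
(γ ∨ ε) ∧ (α ∨ ¬α) = min(a, b) on (0.77, 0.75) = 0.75
α ∨ β = max(a, b) on (0.25, 0.95) = 0.95
ε ∧ γ = min(a, b) on (0.77, 0.14) = 0.14
β ∧ (ε ∧ γ) = min(a, b) on (0.95, 0.14) = 0.14
(α ∨ β) ∧ (β ∧ (ε ∧ γ)) = min(a, b) on (0.95, 0.14) = 0.14
((γ ∨ ε) ∧ (α ∨ ¬α)) ∧ ((α ∨ β) ∧ (β ∧ (ε ∧ γ))) = min(a, b) on (0.75, 0.14) = 0.14

0.14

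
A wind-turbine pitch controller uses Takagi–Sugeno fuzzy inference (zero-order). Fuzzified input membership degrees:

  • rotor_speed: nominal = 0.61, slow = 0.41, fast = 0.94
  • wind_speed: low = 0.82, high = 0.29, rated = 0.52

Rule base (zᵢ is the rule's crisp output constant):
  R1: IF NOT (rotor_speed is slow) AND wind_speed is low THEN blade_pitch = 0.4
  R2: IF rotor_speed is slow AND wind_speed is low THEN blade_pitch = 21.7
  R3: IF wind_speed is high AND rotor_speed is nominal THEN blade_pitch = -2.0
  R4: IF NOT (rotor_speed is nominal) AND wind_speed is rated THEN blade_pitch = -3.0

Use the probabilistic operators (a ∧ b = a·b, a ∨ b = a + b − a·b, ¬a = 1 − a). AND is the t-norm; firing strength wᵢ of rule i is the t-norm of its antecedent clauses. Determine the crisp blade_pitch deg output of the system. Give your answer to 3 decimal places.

R1 (z=0.4): ¬slow=1−0.41=0.59, low=0.82; AND[a·b] → w = 0.4838
R2 (z=21.7): slow=0.41, low=0.82; AND[a·b] → w = 0.3362
R3 (z=-2.0): high=0.29, nominal=0.61; AND[a·b] → w = 0.1769
R4 (z=-3.0): ¬nominal=1−0.61=0.39, rated=0.52; AND[a·b] → w = 0.2028
Weighted average = (0.4838·0.4 + 0.3362·21.7 + 0.1769·-2.0 + 0.2028·-3.0) / (0.4838 + 0.3362 + 0.1769 + 0.2028)
  = 6.5269 / 1.1997 = 5.440

5.440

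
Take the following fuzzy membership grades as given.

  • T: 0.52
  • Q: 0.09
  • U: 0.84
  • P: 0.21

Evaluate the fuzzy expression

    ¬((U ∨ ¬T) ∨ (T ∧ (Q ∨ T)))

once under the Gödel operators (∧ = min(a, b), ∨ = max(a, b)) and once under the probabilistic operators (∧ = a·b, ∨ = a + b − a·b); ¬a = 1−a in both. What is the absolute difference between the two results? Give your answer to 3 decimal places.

Under Gödel:
  ¬T = 1 − 0.52 = 0.48
  U ∨ ¬T = max(a, b) on (0.84, 0.48) = 0.84
  Q ∨ T = max(a, b) on (0.09, 0.52) = 0.52
  T ∧ (Q ∨ T) = min(a, b) on (0.52, 0.52) = 0.52
  (U ∨ ¬T) ∨ (T ∧ (Q ∨ T)) = max(a, b) on (0.84, 0.52) = 0.84
  ¬((U ∨ ¬T) ∨ (T ∧ (Q ∨ T))) = 1 − 0.84 = 0.16
  → value = 0.1600
Under probabilistic:
  ¬T = 1 − 0.5200 = 0.4800
  U ∨ ¬T = a + b − a·b on (0.8400, 0.4800) = 0.9168
  Q ∨ T = a + b − a·b on (0.0900, 0.5200) = 0.5632
  T ∧ (Q ∨ T) = a·b on (0.5200, 0.5632) = 0.2929
  (U ∨ ¬T) ∨ (T ∧ (Q ∨ T)) = a + b − a·b on (0.9168, 0.2929) = 0.9412
  ¬((U ∨ ¬T) ∨ (T ∧ (Q ∨ T))) = 1 − 0.9412 = 0.0588
  → value = 0.0588
|0.1600 − 0.0588| = 0.101

0.101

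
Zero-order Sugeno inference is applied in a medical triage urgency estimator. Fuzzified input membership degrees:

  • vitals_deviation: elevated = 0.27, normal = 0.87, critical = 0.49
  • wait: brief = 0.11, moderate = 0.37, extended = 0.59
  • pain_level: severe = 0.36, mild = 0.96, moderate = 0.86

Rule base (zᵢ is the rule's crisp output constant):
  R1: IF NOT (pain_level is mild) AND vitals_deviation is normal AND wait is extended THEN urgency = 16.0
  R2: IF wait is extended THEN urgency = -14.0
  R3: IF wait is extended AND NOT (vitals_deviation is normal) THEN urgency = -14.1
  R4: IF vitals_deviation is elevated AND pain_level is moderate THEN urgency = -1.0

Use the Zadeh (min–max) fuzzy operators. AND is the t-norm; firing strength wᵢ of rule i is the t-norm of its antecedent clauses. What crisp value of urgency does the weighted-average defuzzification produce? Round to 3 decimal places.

-9.440

R1 (z=16.0): ¬mild=1−0.96=0.04, normal=0.87, extended=0.59; AND[min(a, b)] → w = 0.04
R2 (z=-14.0): extended=0.59 → w = 0.59
R3 (z=-14.1): extended=0.59, ¬normal=1−0.87=0.13; AND[min(a, b)] → w = 0.13
R4 (z=-1.0): elevated=0.27, moderate=0.86; AND[min(a, b)] → w = 0.27
Weighted average = (0.04·16.0 + 0.59·-14.0 + 0.13·-14.1 + 0.27·-1.0) / (0.04 + 0.59 + 0.13 + 0.27)
  = -9.7230 / 1.0300 = -9.440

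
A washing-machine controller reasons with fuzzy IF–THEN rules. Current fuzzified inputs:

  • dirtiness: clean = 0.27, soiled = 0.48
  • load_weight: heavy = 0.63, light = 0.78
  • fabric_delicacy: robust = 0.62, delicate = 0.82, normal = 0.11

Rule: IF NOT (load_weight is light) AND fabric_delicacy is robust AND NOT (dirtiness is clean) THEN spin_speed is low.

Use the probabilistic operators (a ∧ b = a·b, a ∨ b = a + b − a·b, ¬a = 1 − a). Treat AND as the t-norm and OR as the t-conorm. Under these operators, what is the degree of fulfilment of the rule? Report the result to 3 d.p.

firing strength: ¬light=1−0.78=0.22, robust=0.62, ¬clean=1−0.27=0.73; AND[a·b] → w = 0.0996

0.100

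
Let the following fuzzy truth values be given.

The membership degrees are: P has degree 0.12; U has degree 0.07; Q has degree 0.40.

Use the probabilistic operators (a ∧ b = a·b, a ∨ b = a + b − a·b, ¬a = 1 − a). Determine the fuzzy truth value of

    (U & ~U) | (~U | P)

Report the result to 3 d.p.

~U = 1 − 0.0700 = 0.9300
U & ~U = a·b on (0.0700, 0.9300) = 0.0651
~U = 1 − 0.0700 = 0.9300
~U | P = a + b − a·b on (0.9300, 0.1200) = 0.9384
(U & ~U) | (~U | P) = a + b − a·b on (0.0651, 0.9384) = 0.9424

0.942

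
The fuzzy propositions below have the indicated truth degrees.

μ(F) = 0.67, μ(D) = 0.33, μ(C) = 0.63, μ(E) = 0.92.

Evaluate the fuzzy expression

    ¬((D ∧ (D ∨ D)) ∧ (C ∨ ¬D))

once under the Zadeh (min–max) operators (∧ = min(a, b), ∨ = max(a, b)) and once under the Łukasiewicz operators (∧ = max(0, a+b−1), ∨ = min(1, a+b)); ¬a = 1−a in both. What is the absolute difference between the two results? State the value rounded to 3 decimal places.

Under Zadeh (min–max):
  D ∨ D = max(a, b) on (0.33, 0.33) = 0.33
  D ∧ (D ∨ D) = min(a, b) on (0.33, 0.33) = 0.33
  ¬D = 1 − 0.33 = 0.67
  C ∨ ¬D = max(a, b) on (0.63, 0.67) = 0.67
  (D ∧ (D ∨ D)) ∧ (C ∨ ¬D) = min(a, b) on (0.33, 0.67) = 0.33
  ¬((D ∧ (D ∨ D)) ∧ (C ∨ ¬D)) = 1 − 0.33 = 0.67
  → value = 0.6700
Under Łukasiewicz:
  D ∨ D = min(1, a+b) on (0.33, 0.33) = 0.66
  D ∧ (D ∨ D) = max(0, a+b−1) on (0.33, 0.66) = 0.00
  ¬D = 1 − 0.33 = 0.67
  C ∨ ¬D = min(1, a+b) on (0.63, 0.67) = 1.00
  (D ∧ (D ∨ D)) ∧ (C ∨ ¬D) = max(0, a+b−1) on (0.00, 1.00) = 0.00
  ¬((D ∧ (D ∨ D)) ∧ (C ∨ ¬D)) = 1 − 0.00 = 1.00
  → value = 1.0000
|0.6700 − 1.0000| = 0.330

0.330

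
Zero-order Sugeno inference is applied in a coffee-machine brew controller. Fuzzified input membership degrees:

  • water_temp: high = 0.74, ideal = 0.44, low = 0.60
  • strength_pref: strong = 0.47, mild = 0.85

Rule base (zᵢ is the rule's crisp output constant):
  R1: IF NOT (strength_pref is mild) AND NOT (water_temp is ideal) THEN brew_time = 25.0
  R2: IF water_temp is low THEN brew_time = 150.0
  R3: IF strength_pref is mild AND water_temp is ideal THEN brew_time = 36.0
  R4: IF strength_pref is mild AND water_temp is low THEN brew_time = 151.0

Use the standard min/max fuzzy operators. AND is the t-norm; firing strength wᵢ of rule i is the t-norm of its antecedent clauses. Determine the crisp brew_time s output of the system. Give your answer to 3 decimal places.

111.838

R1 (z=25.0): ¬mild=1−0.85=0.15, ¬ideal=1−0.44=0.56; AND[min(a, b)] → w = 0.15
R2 (z=150.0): low=0.60 → w = 0.60
R3 (z=36.0): mild=0.85, ideal=0.44; AND[min(a, b)] → w = 0.44
R4 (z=151.0): mild=0.85, low=0.60; AND[min(a, b)] → w = 0.60
Weighted average = (0.15·25.0 + 0.60·150.0 + 0.44·36.0 + 0.60·151.0) / (0.15 + 0.60 + 0.44 + 0.60)
  = 200.1900 / 1.7900 = 111.838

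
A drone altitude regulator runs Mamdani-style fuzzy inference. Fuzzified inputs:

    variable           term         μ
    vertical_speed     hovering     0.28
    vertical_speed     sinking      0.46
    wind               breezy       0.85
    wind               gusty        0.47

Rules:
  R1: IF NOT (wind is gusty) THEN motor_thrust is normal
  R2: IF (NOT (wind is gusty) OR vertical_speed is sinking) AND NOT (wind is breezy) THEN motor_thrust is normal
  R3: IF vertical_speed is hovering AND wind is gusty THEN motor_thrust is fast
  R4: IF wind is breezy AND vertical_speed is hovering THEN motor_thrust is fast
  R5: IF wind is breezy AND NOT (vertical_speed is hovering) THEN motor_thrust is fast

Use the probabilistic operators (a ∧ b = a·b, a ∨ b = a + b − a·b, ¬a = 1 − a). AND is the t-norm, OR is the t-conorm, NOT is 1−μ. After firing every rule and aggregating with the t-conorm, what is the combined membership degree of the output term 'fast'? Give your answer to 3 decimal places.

R1: ¬gusty=1−0.47=0.53 → w = 0.5300
R2: (¬gusty=1−0.47=0.53 OR sinking=0.46) = 0.7462; AND[a·b] with ¬breezy=1−0.85=0.15 → w = 0.1119
R3: hovering=0.28, gusty=0.47; AND[a·b] → w = 0.1316
R4: breezy=0.85, hovering=0.28; AND[a·b] → w = 0.2380
R5: breezy=0.85, ¬hovering=1−0.28=0.72; AND[a·b] → w = 0.6120
Rules with consequent 'fast': {R3, R4, R5} → strengths 0.1316, 0.2380, 0.6120
Aggregate via t-conorm [a + b − a·b]: 0.7433

0.743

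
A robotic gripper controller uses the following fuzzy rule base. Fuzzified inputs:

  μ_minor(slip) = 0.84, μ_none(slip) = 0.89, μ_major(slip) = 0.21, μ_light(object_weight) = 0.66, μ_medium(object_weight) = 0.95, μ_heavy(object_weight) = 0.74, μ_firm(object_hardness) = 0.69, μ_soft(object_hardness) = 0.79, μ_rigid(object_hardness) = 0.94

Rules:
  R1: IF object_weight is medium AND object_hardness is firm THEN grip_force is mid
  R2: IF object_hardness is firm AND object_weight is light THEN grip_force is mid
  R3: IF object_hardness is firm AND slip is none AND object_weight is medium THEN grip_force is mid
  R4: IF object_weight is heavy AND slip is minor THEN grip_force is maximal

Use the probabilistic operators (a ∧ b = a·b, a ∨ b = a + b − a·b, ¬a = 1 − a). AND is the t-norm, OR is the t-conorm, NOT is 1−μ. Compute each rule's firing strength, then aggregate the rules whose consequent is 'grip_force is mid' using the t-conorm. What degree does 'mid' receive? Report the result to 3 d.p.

0.922

R1: medium=0.95, firm=0.69; AND[a·b] → w = 0.6555
R2: firm=0.69, light=0.66; AND[a·b] → w = 0.4554
R3: firm=0.69, none=0.89, medium=0.95; AND[a·b] → w = 0.5834
R4: heavy=0.74, minor=0.84; AND[a·b] → w = 0.6216
Rules with consequent 'mid': {R1, R2, R3} → strengths 0.6555, 0.4554, 0.5834
Aggregate via t-conorm [a + b − a·b]: 0.9218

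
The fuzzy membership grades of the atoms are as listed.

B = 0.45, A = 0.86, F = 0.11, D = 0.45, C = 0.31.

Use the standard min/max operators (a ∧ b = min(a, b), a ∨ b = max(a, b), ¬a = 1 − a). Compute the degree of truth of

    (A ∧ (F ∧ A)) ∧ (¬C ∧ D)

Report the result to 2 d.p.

F ∧ A = min(a, b) on (0.11, 0.86) = 0.11
A ∧ (F ∧ A) = min(a, b) on (0.86, 0.11) = 0.11
¬C = 1 − 0.31 = 0.69
¬C ∧ D = min(a, b) on (0.69, 0.45) = 0.45
(A ∧ (F ∧ A)) ∧ (¬C ∧ D) = min(a, b) on (0.11, 0.45) = 0.11

0.11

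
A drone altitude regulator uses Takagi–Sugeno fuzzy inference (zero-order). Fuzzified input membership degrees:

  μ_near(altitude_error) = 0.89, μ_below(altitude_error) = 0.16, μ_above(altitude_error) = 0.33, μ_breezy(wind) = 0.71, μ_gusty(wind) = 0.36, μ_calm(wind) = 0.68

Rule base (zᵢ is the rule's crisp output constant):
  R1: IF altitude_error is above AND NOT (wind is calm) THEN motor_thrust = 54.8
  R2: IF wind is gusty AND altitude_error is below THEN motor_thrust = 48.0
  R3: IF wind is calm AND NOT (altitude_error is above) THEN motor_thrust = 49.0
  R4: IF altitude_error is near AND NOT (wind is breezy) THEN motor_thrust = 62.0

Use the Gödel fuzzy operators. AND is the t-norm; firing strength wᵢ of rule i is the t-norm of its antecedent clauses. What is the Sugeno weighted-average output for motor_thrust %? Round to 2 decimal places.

52.80

R1 (z=54.8): above=0.33, ¬calm=1−0.68=0.32; AND[min(a, b)] → w = 0.32
R2 (z=48.0): gusty=0.36, below=0.16; AND[min(a, b)] → w = 0.16
R3 (z=49.0): calm=0.68, ¬above=1−0.33=0.67; AND[min(a, b)] → w = 0.67
R4 (z=62.0): near=0.89, ¬breezy=1−0.71=0.29; AND[min(a, b)] → w = 0.29
Weighted average = (0.32·54.8 + 0.16·48.0 + 0.67·49.0 + 0.29·62.0) / (0.32 + 0.16 + 0.67 + 0.29)
  = 76.0260 / 1.4400 = 52.80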